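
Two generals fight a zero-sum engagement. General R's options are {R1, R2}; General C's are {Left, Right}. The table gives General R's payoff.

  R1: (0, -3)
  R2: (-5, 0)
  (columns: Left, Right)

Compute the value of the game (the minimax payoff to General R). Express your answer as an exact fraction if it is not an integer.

Row minima: R1 → -3, R2 → -5; maximin = -3.
Column maxima: Left → 0, Right → 0; minimax = 0.
-3 ≠ 0, so there is no saddle point; optimal play is mixed.
Let General R play R1 with probability p. Expected payoff against Left: 0p + (-5)(1−p) = 5p − 5; against Right: (-3)p + 0(1−p) = −3p.
Setting these equal: 5p − 5 = −3p ⇒ 8p = 5 ⇒ p = 5/8, and the value is (5)·(5/8) − 5 = -15/8.
For General C: with q = P(Left), equating R1's and R2's payoffs gives 3q − 3 = −5q ⇒ q = 3/8.

-15/8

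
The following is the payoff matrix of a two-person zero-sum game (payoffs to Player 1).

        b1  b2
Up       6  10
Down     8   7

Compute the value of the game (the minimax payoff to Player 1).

38/5

Row minima: Up → 6, Down → 7; maximin = 7.
Column maxima: b1 → 8, b2 → 10; minimax = 8.
7 ≠ 8, so there is no saddle point; optimal play is mixed.
Let Player 1 play Up with probability p. Expected payoff against b1: 6p + 8(1−p) = −2p + 8; against b2: 10p + 7(1−p) = 3p + 7.
Setting these equal: −2p + 8 = 3p + 7 ⇒ −5p = -1 ⇒ p = 1/5, and the value is (-2)·(1/5) + 8 = 38/5.
For Player 2: with q = P(b1), equating Up's and Down's payoffs gives −4q + 10 = q + 7 ⇒ q = 3/5.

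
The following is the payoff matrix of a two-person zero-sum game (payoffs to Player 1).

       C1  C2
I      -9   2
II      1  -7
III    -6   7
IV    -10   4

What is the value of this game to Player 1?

-5/3

Row minima: I → -9, II → -7, III → -6, IV → -10; maximin = -6.
Column maxima: C1 → 1, C2 → 7; minimax = 1.
-6 ≠ 1, so there is no saddle point; optimal play is mixed.
I is strictly dominated by III, so Player 1 never plays it.
IV is strictly dominated by III, so Player 1 never plays it.
On the remaining 2×2 (II, III vs C1, C2):
Let Player 1 play II with probability p. Expected payoff against C1: 1p + (-6)(1−p) = 7p − 6; against C2: (-7)p + 7(1−p) = −14p + 7.
Setting these equal: 7p − 6 = −14p + 7 ⇒ 21p = 13 ⇒ p = 13/21, and the value is (7)·(13/21) − 6 = -5/3.
For Player 2: with q = P(C1), equating II's and III's payoffs gives 8q − 7 = −13q + 7 ⇒ q = 2/3.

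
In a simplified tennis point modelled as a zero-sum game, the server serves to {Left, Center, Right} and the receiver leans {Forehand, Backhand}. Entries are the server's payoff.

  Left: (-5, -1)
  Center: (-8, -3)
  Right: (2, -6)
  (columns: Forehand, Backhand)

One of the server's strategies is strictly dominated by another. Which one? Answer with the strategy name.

Center

Left gives a strictly higher payoff than Center against every column: -5 > -8, -1 > -3.
So Center is strictly dominated and the server never plays it.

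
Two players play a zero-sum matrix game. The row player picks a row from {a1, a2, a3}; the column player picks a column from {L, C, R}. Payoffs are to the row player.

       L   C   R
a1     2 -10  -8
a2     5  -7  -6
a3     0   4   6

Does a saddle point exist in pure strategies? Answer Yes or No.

Row minima: a1 → -10, a2 → -7, a3 → 0; maximin = 0.
Column maxima: L → 5, C → 4, R → 6; minimax = 4.
0 ≠ 4, so no pure-strategy equilibrium exists.

No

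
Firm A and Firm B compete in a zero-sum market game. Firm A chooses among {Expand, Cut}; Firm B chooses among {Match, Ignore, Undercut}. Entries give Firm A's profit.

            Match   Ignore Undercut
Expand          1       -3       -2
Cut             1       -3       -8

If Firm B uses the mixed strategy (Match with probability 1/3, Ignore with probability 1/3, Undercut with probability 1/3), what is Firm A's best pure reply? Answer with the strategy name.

Expand

Expected payoff of Expand: (1/3)·1 + (1/3)·(-3) + (1/3)·(-2) = -4/3.
Expected payoff of Cut: (1/3)·1 + (1/3)·(-3) + (1/3)·(-8) = -10/3.
The largest is -4/3, so Firm A's best response is Expand.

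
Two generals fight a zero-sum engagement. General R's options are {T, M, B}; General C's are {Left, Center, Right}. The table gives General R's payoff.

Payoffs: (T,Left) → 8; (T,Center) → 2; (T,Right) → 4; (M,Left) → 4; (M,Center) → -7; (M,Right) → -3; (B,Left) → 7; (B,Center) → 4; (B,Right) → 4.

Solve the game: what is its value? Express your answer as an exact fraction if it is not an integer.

4

Row minima: T → 2, M → -7, B → 4; maximin = 4.
Column maxima: Left → 8, Center → 4, Right → 4; minimax = 4.
Since maximin = minimax = 4, there is a saddle point and the value is 4.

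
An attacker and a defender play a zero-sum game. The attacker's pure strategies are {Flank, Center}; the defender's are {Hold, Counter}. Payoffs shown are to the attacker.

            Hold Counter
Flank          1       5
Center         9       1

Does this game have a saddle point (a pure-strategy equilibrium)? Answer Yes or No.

Row minima: Flank → 1, Center → 1; maximin = 1.
Column maxima: Hold → 9, Counter → 5; minimax = 5.
1 ≠ 5, so no pure-strategy equilibrium exists.

No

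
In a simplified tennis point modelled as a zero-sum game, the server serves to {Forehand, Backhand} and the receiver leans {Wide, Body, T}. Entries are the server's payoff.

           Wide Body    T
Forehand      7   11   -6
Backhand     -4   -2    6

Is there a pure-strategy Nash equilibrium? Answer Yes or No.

Row minima: Forehand → -6, Backhand → -4; maximin = -4.
Column maxima: Wide → 7, Body → 11, T → 6; minimax = 6.
-4 ≠ 6, so no pure-strategy equilibrium exists.

No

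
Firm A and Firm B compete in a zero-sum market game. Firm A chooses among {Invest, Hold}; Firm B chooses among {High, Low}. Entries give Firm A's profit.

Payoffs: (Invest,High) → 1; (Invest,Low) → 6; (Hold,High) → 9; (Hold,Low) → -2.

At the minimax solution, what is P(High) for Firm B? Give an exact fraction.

1/2

Row minima: Invest → 1, Hold → -2; maximin = 1.
Column maxima: High → 9, Low → 6; minimax = 6.
1 ≠ 6, so there is no saddle point; optimal play is mixed.
Let Firm A play Invest with probability p. Expected payoff against High: 1p + 9(1−p) = −8p + 9; against Low: 6p + (-2)(1−p) = 8p − 2.
Setting these equal: −8p + 9 = 8p − 2 ⇒ −16p = -11 ⇒ p = 11/16, and the value is (-8)·(11/16) + 9 = 7/2.
For Firm B: with q = P(High), equating Invest's and Hold's payoffs gives −5q + 6 = 11q − 2 ⇒ q = 1/2.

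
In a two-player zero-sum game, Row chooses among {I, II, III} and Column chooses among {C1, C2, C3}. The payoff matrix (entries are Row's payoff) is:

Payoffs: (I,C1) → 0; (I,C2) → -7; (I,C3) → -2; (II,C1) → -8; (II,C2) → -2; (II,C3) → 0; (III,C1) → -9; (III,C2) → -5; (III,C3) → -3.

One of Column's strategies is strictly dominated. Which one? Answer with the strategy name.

C3

C2 holds Row's payoff strictly below C3 in every row: -7 < -2, -2 < 0, -5 < -3.
So C3 is strictly dominated for Column.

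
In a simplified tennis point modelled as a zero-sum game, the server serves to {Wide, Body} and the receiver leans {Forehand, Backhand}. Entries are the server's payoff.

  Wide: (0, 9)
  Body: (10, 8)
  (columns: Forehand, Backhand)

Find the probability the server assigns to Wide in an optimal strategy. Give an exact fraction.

Row minima: Wide → 0, Body → 8; maximin = 8.
Column maxima: Forehand → 10, Backhand → 9; minimax = 9.
8 ≠ 9, so there is no saddle point; optimal play is mixed.
Let the server play Wide with probability p. Expected payoff against Forehand: 0p + 10(1−p) = −10p + 10; against Backhand: 9p + 8(1−p) = p + 8.
Setting these equal: −10p + 10 = p + 8 ⇒ −11p = -2 ⇒ p = 2/11, and the value is (-10)·(2/11) + 10 = 90/11.
For the receiver: with q = P(Forehand), equating Wide's and Body's payoffs gives −9q + 9 = 2q + 8 ⇒ q = 1/11.

2/11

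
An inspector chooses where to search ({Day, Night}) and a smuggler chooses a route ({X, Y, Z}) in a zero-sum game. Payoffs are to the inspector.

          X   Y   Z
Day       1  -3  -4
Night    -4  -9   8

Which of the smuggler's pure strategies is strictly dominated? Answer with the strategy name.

Y holds the inspector's payoff strictly below X in every row: -3 < 1, -9 < -4.
So X is strictly dominated for the smuggler.

X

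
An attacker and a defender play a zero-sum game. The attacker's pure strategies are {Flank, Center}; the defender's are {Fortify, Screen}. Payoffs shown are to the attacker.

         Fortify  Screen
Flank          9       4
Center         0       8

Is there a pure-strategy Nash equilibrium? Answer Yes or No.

No

Row minima: Flank → 4, Center → 0; maximin = 4.
Column maxima: Fortify → 9, Screen → 8; minimax = 8.
4 ≠ 8, so no pure-strategy equilibrium exists.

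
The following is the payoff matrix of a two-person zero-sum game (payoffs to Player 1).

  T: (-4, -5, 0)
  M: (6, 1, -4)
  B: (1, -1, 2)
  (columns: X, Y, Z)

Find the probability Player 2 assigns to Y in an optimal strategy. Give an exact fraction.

Row minima: T → -5, M → -4, B → -1; maximin = -1.
Column maxima: X → 6, Y → 1, Z → 2; minimax = 1.
-1 ≠ 1, so there is no saddle point; optimal play is mixed.
T is strictly dominated by B, so Player 1 never plays it.
X is strictly dominated by Y (it gives Player 1 strictly more in every row), so Player 2 never plays it.
On the remaining 2×2 (M, B vs Y, Z):
Let Player 1 play M with probability p. Expected payoff against Y: 1p + (-1)(1−p) = 2p − 1; against Z: (-4)p + 2(1−p) = −6p + 2.
Setting these equal: 2p − 1 = −6p + 2 ⇒ 8p = 3 ⇒ p = 3/8, and the value is (2)·(3/8) − 1 = -1/4.
For Player 2: with q = P(Y), equating M's and B's payoffs gives 5q − 4 = −3q + 2 ⇒ q = 3/4.

3/4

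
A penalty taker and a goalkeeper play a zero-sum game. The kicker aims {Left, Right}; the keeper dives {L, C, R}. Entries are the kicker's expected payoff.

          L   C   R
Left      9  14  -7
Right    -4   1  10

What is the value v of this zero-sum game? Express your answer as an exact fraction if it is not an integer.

31/15

Row minima: Left → -7, Right → -4; maximin = -4.
Column maxima: L → 9, C → 14, R → 10; minimax = 9.
-4 ≠ 9, so there is no saddle point; optimal play is mixed.
C is strictly dominated by L (it gives the kicker strictly more in every row), so the keeper never plays it.
On the remaining 2×2 (Left, Right vs L, R):
Let the kicker play Left with probability p. Expected payoff against L: 9p + (-4)(1−p) = 13p − 4; against R: (-7)p + 10(1−p) = −17p + 10.
Setting these equal: 13p − 4 = −17p + 10 ⇒ 30p = 14 ⇒ p = 7/15, and the value is (13)·(7/15) − 4 = 31/15.
For the keeper: with q = P(L), equating Left's and Right's payoffs gives 16q − 7 = −14q + 10 ⇒ q = 17/30.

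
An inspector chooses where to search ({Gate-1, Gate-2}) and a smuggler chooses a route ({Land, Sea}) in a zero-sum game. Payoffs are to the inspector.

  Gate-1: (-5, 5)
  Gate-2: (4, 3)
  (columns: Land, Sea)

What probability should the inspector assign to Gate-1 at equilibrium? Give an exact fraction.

1/11

Row minima: Gate-1 → -5, Gate-2 → 3; maximin = 3.
Column maxima: Land → 4, Sea → 5; minimax = 4.
3 ≠ 4, so there is no saddle point; optimal play is mixed.
Let the inspector play Gate-1 with probability p. Expected payoff against Land: (-5)p + 4(1−p) = −9p + 4; against Sea: 5p + 3(1−p) = 2p + 3.
Setting these equal: −9p + 4 = 2p + 3 ⇒ −11p = -1 ⇒ p = 1/11, and the value is (-9)·(1/11) + 4 = 35/11.
For the smuggler: with q = P(Land), equating Gate-1's and Gate-2's payoffs gives −10q + 5 = q + 3 ⇒ q = 2/11.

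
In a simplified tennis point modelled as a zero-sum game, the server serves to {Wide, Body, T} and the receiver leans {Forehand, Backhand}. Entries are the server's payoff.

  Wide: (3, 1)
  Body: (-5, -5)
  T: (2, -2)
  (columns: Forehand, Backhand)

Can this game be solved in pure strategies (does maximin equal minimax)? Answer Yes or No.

Row minima: Wide → 1, Body → -5, T → -2; maximin = 1.
Column maxima: Forehand → 3, Backhand → 1; minimax = 1.
maximin = minimax = 1, so a saddle point exists.

Yes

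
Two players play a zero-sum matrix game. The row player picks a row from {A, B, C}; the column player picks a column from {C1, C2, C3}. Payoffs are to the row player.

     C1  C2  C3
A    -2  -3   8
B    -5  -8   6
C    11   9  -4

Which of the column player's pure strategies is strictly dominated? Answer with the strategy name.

C2 holds the row player's payoff strictly below C1 in every row: -3 < -2, -8 < -5, 9 < 11.
So C1 is strictly dominated for the column player.

C1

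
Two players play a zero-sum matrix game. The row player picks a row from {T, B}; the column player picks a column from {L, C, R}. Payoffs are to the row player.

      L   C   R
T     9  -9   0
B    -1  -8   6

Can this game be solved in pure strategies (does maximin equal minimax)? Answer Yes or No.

Row minima: T → -9, B → -8; maximin = -8.
Column maxima: L → 9, C → -8, R → 6; minimax = -8.
maximin = minimax = -8, so a saddle point exists.

Yes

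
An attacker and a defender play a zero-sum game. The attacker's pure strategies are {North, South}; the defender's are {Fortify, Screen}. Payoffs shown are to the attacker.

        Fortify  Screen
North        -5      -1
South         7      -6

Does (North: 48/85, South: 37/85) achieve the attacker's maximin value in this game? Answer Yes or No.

Against Fortify this mix gives (48/85)·(-5) + (37/85)·7 = 19/85.
Against Screen this mix gives (48/85)·(-1) + (37/85)·(-6) = -54/17.
The defender will play Screen, holding the attacker to -54/17. Shifting weight toward the row that does better against Screen would raise this floor (the equalizing mix achieves -37/17 against both Screen and Fortify), so the proposed strategy is not optimal.

No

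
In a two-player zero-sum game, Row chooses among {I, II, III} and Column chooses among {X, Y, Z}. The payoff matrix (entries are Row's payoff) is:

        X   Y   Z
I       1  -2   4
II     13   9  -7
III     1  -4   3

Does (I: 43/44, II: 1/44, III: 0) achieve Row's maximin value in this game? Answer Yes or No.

Against X this mix gives (43/44)·1 + (1/44)·13 = 14/11.
Against Y this mix gives (43/44)·(-2) + (1/44)·9 = -7/4.
Against Z this mix gives (43/44)·4 + (1/44)·(-7) = 15/4.
Column will play Y, holding Row to -7/4. Shifting weight toward the row that does better against Y would raise this floor (the equalizing mix achieves 1 against both Y and Z), so the proposed strategy is not optimal.

No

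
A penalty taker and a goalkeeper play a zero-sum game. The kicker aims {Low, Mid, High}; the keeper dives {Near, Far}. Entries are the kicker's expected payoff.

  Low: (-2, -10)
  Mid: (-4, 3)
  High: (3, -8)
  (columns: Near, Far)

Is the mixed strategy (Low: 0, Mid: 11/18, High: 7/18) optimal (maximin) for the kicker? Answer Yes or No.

Against Near this mix gives (11/18)·(-4) + (7/18)·3 = -23/18.
Against Far this mix gives (11/18)·3 + (7/18)·(-8) = -23/18.
All of the keeper's active replies (Near, Far) yield -23/18, and no column does worse for the kicker. The mix makes the keeper indifferent and guarantees -23/18, so it is optimal.

Yes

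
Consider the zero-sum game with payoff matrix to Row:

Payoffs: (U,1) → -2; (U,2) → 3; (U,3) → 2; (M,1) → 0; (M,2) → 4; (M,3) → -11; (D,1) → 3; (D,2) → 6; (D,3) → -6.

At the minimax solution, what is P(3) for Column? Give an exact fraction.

5/13

Row minima: U → -2, M → -11, D → -6; maximin = -2.
Column maxima: 1 → 3, 2 → 6, 3 → 2; minimax = 2.
-2 ≠ 2, so there is no saddle point; optimal play is mixed.
M is strictly dominated by D, so Row never plays it.
2 is strictly dominated by 1 (it gives Row strictly more in every row), so Column never plays it.
On the remaining 2×2 (U, D vs 1, 3):
Let Row play U with probability p. Expected payoff against 1: (-2)p + 3(1−p) = −5p + 3; against 3: 2p + (-6)(1−p) = 8p − 6.
Setting these equal: −5p + 3 = 8p − 6 ⇒ −13p = -9 ⇒ p = 9/13, and the value is (-5)·(9/13) + 3 = -6/13.
For Column: with q = P(1), equating U's and D's payoffs gives −4q + 2 = 9q − 6 ⇒ q = 8/13.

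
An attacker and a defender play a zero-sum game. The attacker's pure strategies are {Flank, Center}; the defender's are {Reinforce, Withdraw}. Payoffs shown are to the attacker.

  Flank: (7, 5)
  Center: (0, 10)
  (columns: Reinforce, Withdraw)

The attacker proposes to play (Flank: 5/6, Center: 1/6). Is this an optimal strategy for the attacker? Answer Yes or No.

Yes

Against Reinforce this mix gives (5/6)·7 + (1/6)·0 = 35/6.
Against Withdraw this mix gives (5/6)·5 + (1/6)·10 = 35/6.
All of the defender's active replies (Reinforce, Withdraw) yield 35/6, and no column does worse for the attacker. The mix makes the defender indifferent and guarantees 35/6, so it is optimal.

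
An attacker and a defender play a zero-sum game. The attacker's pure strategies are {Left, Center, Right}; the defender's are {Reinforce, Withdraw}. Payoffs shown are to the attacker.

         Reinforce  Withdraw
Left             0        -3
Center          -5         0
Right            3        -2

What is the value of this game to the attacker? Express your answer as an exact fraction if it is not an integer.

-1

Row minima: Left → -3, Center → -5, Right → -2; maximin = -2.
Column maxima: Reinforce → 3, Withdraw → 0; minimax = 0.
-2 ≠ 0, so there is no saddle point; optimal play is mixed.
Left is strictly dominated by Right, so the attacker never plays it.
On the remaining 2×2 (Center, Right vs Reinforce, Withdraw):
Let the attacker play Center with probability p. Expected payoff against Reinforce: (-5)p + 3(1−p) = −8p + 3; against Withdraw: 0p + (-2)(1−p) = 2p − 2.
Setting these equal: −8p + 3 = 2p − 2 ⇒ −10p = -5 ⇒ p = 1/2, and the value is (-8)·(1/2) + 3 = -1.
For the defender: with q = P(Reinforce), equating Center's and Right's payoffs gives −5q = 5q − 2 ⇒ q = 1/5.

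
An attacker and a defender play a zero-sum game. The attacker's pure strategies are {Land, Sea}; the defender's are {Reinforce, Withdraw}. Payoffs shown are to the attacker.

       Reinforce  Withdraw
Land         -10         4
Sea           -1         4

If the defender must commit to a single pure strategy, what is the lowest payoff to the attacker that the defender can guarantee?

Column maxima: Reinforce → -1, Withdraw → 4.
The smallest of these is -1.

-1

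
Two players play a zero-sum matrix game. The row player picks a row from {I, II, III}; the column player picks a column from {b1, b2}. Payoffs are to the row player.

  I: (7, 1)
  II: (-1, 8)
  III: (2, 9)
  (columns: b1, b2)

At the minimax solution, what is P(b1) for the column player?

8/13

Row minima: I → 1, II → -1, III → 2; maximin = 2.
Column maxima: b1 → 7, b2 → 9; minimax = 7.
2 ≠ 7, so there is no saddle point; optimal play is mixed.
II is strictly dominated by III, so the row player never plays it.
On the remaining 2×2 (I, III vs b1, b2):
Let the row player play I with probability p. Expected payoff against b1: 7p + 2(1−p) = 5p + 2; against b2: 1p + 9(1−p) = −8p + 9.
Setting these equal: 5p + 2 = −8p + 9 ⇒ 13p = 7 ⇒ p = 7/13, and the value is (5)·(7/13) + 2 = 61/13.
For the column player: with q = P(b1), equating I's and III's payoffs gives 6q + 1 = −7q + 9 ⇒ q = 8/13.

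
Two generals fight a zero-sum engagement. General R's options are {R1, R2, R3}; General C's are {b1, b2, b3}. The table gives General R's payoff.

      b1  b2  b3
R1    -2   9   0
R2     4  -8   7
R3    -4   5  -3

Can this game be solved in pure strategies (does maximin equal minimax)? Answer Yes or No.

No

Row minima: R1 → -2, R2 → -8, R3 → -4; maximin = -2.
Column maxima: b1 → 4, b2 → 9, b3 → 7; minimax = 4.
-2 ≠ 4, so no pure-strategy equilibrium exists.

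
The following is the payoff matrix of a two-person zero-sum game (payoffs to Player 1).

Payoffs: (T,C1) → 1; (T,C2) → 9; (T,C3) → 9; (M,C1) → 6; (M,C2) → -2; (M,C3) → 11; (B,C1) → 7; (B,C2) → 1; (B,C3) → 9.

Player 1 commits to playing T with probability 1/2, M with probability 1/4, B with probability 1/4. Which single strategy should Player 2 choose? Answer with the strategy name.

If Player 2 plays C1, Player 1's expected payoff is (1/2)·1 + (1/4)·6 + (1/4)·7 = 15/4.
If Player 2 plays C2, Player 1's expected payoff is (1/2)·9 + (1/4)·(-2) + (1/4)·1 = 17/4.
If Player 2 plays C3, Player 1's expected payoff is (1/2)·9 + (1/4)·11 + (1/4)·9 = 19/2.
Player 2 minimizes Player 1's payoff; the smallest is 15/4, so the best response is C1.

C1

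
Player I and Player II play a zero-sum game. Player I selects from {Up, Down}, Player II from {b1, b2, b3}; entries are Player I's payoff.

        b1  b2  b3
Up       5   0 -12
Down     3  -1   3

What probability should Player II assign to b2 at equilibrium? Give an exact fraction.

Row minima: Up → -12, Down → -1; maximin = -1.
Column maxima: b1 → 5, b2 → 0, b3 → 3; minimax = 0.
-1 ≠ 0, so there is no saddle point; optimal play is mixed.
b1 is strictly dominated by b2 (it gives Player I strictly more in every row), so Player II never plays it.
On the remaining 2×2 (Up, Down vs b2, b3):
Let Player I play Up with probability p. Expected payoff against b2: 0p + (-1)(1−p) = p − 1; against b3: (-12)p + 3(1−p) = −15p + 3.
Setting these equal: p − 1 = −15p + 3 ⇒ 16p = 4 ⇒ p = 1/4, and the value is (1)·(1/4) − 1 = -3/4.
For Player II: with q = P(b2), equating Up's and Down's payoffs gives 12q − 12 = −4q + 3 ⇒ q = 15/16.

15/16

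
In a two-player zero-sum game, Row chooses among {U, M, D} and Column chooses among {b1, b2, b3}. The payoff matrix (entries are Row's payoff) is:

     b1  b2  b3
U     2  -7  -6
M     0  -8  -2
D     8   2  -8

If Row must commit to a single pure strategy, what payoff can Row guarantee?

Row minima: U → -7, M → -8, D → -8.
The best of these is -7.

-7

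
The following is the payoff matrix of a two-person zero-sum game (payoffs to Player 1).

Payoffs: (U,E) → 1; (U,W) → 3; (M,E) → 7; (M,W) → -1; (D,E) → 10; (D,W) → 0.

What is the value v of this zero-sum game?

Row minima: U → 1, M → -1, D → 0; maximin = 1.
Column maxima: E → 10, W → 3; minimax = 3.
1 ≠ 3, so there is no saddle point; optimal play is mixed.
M is strictly dominated by D, so Player 1 never plays it.
On the remaining 2×2 (U, D vs E, W):
Let Player 1 play U with probability p. Expected payoff against E: 1p + 10(1−p) = −9p + 10; against W: 3p + 0(1−p) = 3p.
Setting these equal: −9p + 10 = 3p ⇒ −12p = -10 ⇒ p = 5/6, and the value is (-9)·(5/6) + 10 = 5/2.
For Player 2: with q = P(E), equating U's and D's payoffs gives −2q + 3 = 10q ⇒ q = 1/4.

5/2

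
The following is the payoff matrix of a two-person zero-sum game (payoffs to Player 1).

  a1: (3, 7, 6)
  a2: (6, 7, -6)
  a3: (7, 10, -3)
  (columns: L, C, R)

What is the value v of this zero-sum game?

Row minima: a1 → 3, a2 → -6, a3 → -3; maximin = 3.
Column maxima: L → 7, C → 10, R → 6; minimax = 6.
3 ≠ 6, so there is no saddle point; optimal play is mixed.
a2 is strictly dominated by a3, so Player 1 never plays it.
C is strictly dominated by L (it gives Player 1 strictly more in every row), so Player 2 never plays it.
On the remaining 2×2 (a1, a3 vs L, R):
Let Player 1 play a1 with probability p. Expected payoff against L: 3p + 7(1−p) = −4p + 7; against R: 6p + (-3)(1−p) = 9p − 3.
Setting these equal: −4p + 7 = 9p − 3 ⇒ −13p = -10 ⇒ p = 10/13, and the value is (-4)·(10/13) + 7 = 51/13.
For Player 2: with q = P(L), equating a1's and a3's payoffs gives −3q + 6 = 10q − 3 ⇒ q = 9/13.

51/13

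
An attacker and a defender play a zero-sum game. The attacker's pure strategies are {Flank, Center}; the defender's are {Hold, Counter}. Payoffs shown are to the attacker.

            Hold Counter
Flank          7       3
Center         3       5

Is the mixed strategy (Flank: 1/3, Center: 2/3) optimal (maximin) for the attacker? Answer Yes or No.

Against Hold this mix gives (1/3)·7 + (2/3)·3 = 13/3.
Against Counter this mix gives (1/3)·3 + (2/3)·5 = 13/3.
All of the defender's active replies (Hold, Counter) yield 13/3, and no column does worse for the attacker. The mix makes the defender indifferent and guarantees 13/3, so it is optimal.

Yes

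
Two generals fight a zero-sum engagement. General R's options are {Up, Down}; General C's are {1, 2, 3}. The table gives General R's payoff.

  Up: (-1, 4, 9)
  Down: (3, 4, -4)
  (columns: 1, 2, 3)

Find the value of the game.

Row minima: Up → -1, Down → -4; maximin = -1.
Column maxima: 1 → 3, 2 → 4, 3 → 9; minimax = 3.
-1 ≠ 3, so there is no saddle point; optimal play is mixed.
2 is strictly dominated by 1 (it gives General R strictly more in every row), so General C never plays it.
On the remaining 2×2 (Up, Down vs 1, 3):
Let General R play Up with probability p. Expected payoff against 1: (-1)p + 3(1−p) = −4p + 3; against 3: 9p + (-4)(1−p) = 13p − 4.
Setting these equal: −4p + 3 = 13p − 4 ⇒ −17p = -7 ⇒ p = 7/17, and the value is (-4)·(7/17) + 3 = 23/17.
For General C: with q = P(1), equating Up's and Down's payoffs gives −10q + 9 = 7q − 4 ⇒ q = 13/17.

23/17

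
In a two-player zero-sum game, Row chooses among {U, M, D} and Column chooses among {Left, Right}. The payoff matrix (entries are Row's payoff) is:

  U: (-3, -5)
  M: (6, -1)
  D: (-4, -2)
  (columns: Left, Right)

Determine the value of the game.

-1

Row minima: U → -5, M → -1, D → -4; maximin = -1.
Column maxima: Left → 6, Right → -1; minimax = -1.
Since maximin = minimax = -1, there is a saddle point and the value is -1.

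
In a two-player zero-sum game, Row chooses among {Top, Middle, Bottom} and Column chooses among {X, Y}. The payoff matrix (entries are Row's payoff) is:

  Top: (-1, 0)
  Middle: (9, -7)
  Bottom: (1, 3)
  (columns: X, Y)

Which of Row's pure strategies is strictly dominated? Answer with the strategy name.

Bottom gives a strictly higher payoff than Top against every column: 1 > -1, 3 > 0.
So Top is strictly dominated and Row never plays it.

Top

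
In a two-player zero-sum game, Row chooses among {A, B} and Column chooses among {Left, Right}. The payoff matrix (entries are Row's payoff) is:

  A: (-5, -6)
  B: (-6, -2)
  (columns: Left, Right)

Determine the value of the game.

-26/5

Row minima: A → -6, B → -6; maximin = -6.
Column maxima: Left → -5, Right → -2; minimax = -5.
-6 ≠ -5, so there is no saddle point; optimal play is mixed.
Let Row play A with probability p. Expected payoff against Left: (-5)p + (-6)(1−p) = p − 6; against Right: (-6)p + (-2)(1−p) = −4p − 2.
Setting these equal: p − 6 = −4p − 2 ⇒ 5p = 4 ⇒ p = 4/5, and the value is (1)·(4/5) − 6 = -26/5.
For Column: with q = P(Left), equating A's and B's payoffs gives q − 6 = −4q − 2 ⇒ q = 4/5.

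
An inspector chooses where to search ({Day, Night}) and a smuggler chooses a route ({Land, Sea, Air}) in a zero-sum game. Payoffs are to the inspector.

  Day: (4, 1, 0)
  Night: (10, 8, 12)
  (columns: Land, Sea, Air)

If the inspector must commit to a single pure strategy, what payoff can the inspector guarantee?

Row minima: Day → 0, Night → 8.
The best of these is 8.

8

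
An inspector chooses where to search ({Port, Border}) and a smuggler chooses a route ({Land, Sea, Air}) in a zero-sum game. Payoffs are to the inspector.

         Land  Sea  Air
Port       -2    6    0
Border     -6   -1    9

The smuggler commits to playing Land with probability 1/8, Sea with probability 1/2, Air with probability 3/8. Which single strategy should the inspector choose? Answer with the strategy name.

Expected payoff of Port: (1/8)·(-2) + (1/2)·6 + (3/8)·0 = 11/4.
Expected payoff of Border: (1/8)·(-6) + (1/2)·(-1) + (3/8)·9 = 17/8.
The largest is 11/4, so the inspector's best response is Port.

Port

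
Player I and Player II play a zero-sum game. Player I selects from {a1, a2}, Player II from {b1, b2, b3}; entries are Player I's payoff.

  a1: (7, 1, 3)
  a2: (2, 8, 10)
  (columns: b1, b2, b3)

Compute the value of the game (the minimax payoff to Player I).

Row minima: a1 → 1, a2 → 2; maximin = 2.
Column maxima: b1 → 7, b2 → 8, b3 → 10; minimax = 7.
2 ≠ 7, so there is no saddle point; optimal play is mixed.
b3 is strictly dominated by b2 (it gives Player I strictly more in every row), so Player II never plays it.
On the remaining 2×2 (a1, a2 vs b1, b2):
Let Player I play a1 with probability p. Expected payoff against b1: 7p + 2(1−p) = 5p + 2; against b2: 1p + 8(1−p) = −7p + 8.
Setting these equal: 5p + 2 = −7p + 8 ⇒ 12p = 6 ⇒ p = 1/2, and the value is (5)·(1/2) + 2 = 9/2.
For Player II: with q = P(b1), equating a1's and a2's payoffs gives 6q + 1 = −6q + 8 ⇒ q = 7/12.

9/2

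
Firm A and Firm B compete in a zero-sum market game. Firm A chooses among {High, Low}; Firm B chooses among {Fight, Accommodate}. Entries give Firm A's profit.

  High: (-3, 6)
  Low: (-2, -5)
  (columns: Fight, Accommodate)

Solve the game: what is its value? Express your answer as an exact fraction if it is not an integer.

-9/4

Row minima: High → -3, Low → -5; maximin = -3.
Column maxima: Fight → -2, Accommodate → 6; minimax = -2.
-3 ≠ -2, so there is no saddle point; optimal play is mixed.
Let Firm A play High with probability p. Expected payoff against Fight: (-3)p + (-2)(1−p) = −p − 2; against Accommodate: 6p + (-5)(1−p) = 11p − 5.
Setting these equal: −p − 2 = 11p − 5 ⇒ −12p = -3 ⇒ p = 1/4, and the value is (-1)·(1/4) − 2 = -9/4.
For Firm B: with q = P(Fight), equating High's and Low's payoffs gives −9q + 6 = 3q − 5 ⇒ q = 11/12.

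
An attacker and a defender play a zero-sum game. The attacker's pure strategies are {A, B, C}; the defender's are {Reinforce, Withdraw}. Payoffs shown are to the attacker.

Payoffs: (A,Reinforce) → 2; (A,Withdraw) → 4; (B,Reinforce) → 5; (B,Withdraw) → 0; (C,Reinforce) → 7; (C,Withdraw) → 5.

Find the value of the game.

5

Row minima: A → 2, B → 0, C → 5; maximin = 5.
Column maxima: Reinforce → 7, Withdraw → 5; minimax = 5.
Since maximin = minimax = 5, there is a saddle point and the value is 5.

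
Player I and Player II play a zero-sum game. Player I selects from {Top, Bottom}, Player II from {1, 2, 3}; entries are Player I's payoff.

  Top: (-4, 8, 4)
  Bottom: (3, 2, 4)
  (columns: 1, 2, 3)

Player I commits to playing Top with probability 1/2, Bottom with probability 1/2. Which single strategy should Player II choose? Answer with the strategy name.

1

If Player II plays 1, Player I's expected payoff is (1/2)·(-4) + (1/2)·3 = -1/2.
If Player II plays 2, Player I's expected payoff is (1/2)·8 + (1/2)·2 = 5.
If Player II plays 3, Player I's expected payoff is (1/2)·4 + (1/2)·4 = 4.
Player II minimizes Player I's payoff; the smallest is -1/2, so the best response is 1.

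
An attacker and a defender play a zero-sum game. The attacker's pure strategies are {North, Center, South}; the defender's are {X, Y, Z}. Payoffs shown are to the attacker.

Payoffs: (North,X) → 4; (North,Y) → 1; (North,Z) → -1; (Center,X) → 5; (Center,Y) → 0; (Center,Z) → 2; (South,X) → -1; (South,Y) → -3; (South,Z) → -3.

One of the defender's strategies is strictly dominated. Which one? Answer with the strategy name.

X

Y holds the attacker's payoff strictly below X in every row: 1 < 4, 0 < 5, -3 < -1.
So X is strictly dominated for the defender.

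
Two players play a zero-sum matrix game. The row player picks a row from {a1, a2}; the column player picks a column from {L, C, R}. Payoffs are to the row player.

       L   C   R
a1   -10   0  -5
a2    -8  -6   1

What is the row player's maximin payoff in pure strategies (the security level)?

Row minima: a1 → -10, a2 → -8.
The best of these is -8.

-8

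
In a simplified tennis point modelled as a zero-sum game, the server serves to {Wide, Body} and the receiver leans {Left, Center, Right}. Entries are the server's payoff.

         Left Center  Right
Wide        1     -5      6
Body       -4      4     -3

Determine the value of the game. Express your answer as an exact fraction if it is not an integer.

-8/7

Row minima: Wide → -5, Body → -4; maximin = -4.
Column maxima: Left → 1, Center → 4, Right → 6; minimax = 1.
-4 ≠ 1, so there is no saddle point; optimal play is mixed.
Right is strictly dominated by Left (it gives the server strictly more in every row), so the receiver never plays it.
On the remaining 2×2 (Wide, Body vs Left, Center):
Let the server play Wide with probability p. Expected payoff against Left: 1p + (-4)(1−p) = 5p − 4; against Center: (-5)p + 4(1−p) = −9p + 4.
Setting these equal: 5p − 4 = −9p + 4 ⇒ 14p = 8 ⇒ p = 4/7, and the value is (5)·(4/7) − 4 = -8/7.
For the receiver: with q = P(Left), equating Wide's and Body's payoffs gives 6q − 5 = −8q + 4 ⇒ q = 9/14.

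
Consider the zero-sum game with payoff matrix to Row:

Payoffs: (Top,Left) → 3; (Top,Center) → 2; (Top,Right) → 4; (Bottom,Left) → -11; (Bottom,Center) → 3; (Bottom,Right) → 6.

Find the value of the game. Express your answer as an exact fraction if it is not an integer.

Row minima: Top → 2, Bottom → -11; maximin = 2.
Column maxima: Left → 3, Center → 3, Right → 6; minimax = 3.
2 ≠ 3, so there is no saddle point; optimal play is mixed.
Right is strictly dominated by Left (it gives Row strictly more in every row), so Column never plays it.
On the remaining 2×2 (Top, Bottom vs Left, Center):
Let Row play Top with probability p. Expected payoff against Left: 3p + (-11)(1−p) = 14p − 11; against Center: 2p + 3(1−p) = −p + 3.
Setting these equal: 14p − 11 = −p + 3 ⇒ 15p = 14 ⇒ p = 14/15, and the value is (14)·(14/15) − 11 = 31/15.
For Column: with q = P(Left), equating Top's and Bottom's payoffs gives q + 2 = −14q + 3 ⇒ q = 1/15.

31/15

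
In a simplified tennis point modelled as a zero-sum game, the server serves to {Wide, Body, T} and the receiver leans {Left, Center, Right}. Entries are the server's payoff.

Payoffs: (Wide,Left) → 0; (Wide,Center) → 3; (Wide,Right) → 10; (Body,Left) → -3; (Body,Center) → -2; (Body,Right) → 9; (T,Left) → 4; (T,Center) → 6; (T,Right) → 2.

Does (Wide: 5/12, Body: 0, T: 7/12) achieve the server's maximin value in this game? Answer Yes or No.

Against Left this mix gives (5/12)·0 + (7/12)·4 = 7/3.
Against Center this mix gives (5/12)·3 + (7/12)·6 = 19/4.
Against Right this mix gives (5/12)·10 + (7/12)·2 = 16/3.
The receiver will play Left, holding the server to 7/3. Shifting weight toward the row that does better against Left would raise this floor (the equalizing mix achieves 10/3 against both Left and Right), so the proposed strategy is not optimal.

No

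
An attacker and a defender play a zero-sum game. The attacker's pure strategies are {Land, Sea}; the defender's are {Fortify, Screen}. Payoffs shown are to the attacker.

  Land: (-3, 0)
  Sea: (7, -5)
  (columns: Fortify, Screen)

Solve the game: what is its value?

Row minima: Land → -3, Sea → -5; maximin = -3.
Column maxima: Fortify → 7, Screen → 0; minimax = 0.
-3 ≠ 0, so there is no saddle point; optimal play is mixed.
Let the attacker play Land with probability p. Expected payoff against Fortify: (-3)p + 7(1−p) = −10p + 7; against Screen: 0p + (-5)(1−p) = 5p − 5.
Setting these equal: −10p + 7 = 5p − 5 ⇒ −15p = -12 ⇒ p = 4/5, and the value is (-10)·(4/5) + 7 = -1.
For the defender: with q = P(Fortify), equating Land's and Sea's payoffs gives −3q = 12q − 5 ⇒ q = 1/3.

-1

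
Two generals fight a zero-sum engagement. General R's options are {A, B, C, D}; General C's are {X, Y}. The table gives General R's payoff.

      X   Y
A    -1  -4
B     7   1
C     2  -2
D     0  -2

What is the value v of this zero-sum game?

Row minima: A → -4, B → 1, C → -2, D → -2; maximin = 1.
Column maxima: X → 7, Y → 1; minimax = 1.
Since maximin = minimax = 1, there is a saddle point and the value is 1.

1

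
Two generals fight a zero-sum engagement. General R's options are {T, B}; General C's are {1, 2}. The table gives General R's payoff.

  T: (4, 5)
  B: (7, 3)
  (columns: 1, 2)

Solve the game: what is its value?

Row minima: T → 4, B → 3; maximin = 4.
Column maxima: 1 → 7, 2 → 5; minimax = 5.
4 ≠ 5, so there is no saddle point; optimal play is mixed.
Let General R play T with probability p. Expected payoff against 1: 4p + 7(1−p) = −3p + 7; against 2: 5p + 3(1−p) = 2p + 3.
Setting these equal: −3p + 7 = 2p + 3 ⇒ −5p = -4 ⇒ p = 4/5, and the value is (-3)·(4/5) + 7 = 23/5.
For General C: with q = P(1), equating T's and B's payoffs gives −q + 5 = 4q + 3 ⇒ q = 2/5.

23/5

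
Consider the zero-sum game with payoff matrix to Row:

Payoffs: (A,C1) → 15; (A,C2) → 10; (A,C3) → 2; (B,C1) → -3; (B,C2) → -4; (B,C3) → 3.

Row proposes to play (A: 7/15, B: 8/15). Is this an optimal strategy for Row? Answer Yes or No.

Against C1 this mix gives (7/15)·15 + (8/15)·(-3) = 27/5.
Against C2 this mix gives (7/15)·10 + (8/15)·(-4) = 38/15.
Against C3 this mix gives (7/15)·2 + (8/15)·3 = 38/15.
All of Column's active replies (C2, C3) yield 38/15, and no column does worse for Row. The mix makes Column indifferent and guarantees 38/15, so it is optimal.

Yes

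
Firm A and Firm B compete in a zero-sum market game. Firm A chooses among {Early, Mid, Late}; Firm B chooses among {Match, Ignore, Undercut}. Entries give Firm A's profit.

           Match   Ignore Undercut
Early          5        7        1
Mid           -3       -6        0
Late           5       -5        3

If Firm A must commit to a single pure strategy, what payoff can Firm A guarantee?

Row minima: Early → 1, Mid → -6, Late → -5.
The best of these is 1.

1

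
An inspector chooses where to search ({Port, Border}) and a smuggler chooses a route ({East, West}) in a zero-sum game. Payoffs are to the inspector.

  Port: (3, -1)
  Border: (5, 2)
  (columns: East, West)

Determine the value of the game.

2

Row minima: Port → -1, Border → 2; maximin = 2.
Column maxima: East → 5, West → 2; minimax = 2.
Since maximin = minimax = 2, there is a saddle point and the value is 2.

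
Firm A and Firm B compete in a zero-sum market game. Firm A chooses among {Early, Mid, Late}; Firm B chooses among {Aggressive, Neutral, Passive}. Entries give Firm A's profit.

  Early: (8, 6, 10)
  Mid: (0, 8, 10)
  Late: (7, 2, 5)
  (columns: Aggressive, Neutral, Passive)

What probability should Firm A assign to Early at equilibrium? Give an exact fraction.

4/5

Row minima: Early → 6, Mid → 0, Late → 2; maximin = 6.
Column maxima: Aggressive → 8, Neutral → 8, Passive → 10; minimax = 8.
6 ≠ 8, so there is no saddle point; optimal play is mixed.
Late is strictly dominated by Early, so Firm A never plays it.
With Late eliminated, Passive is strictly dominated by Aggressive (it gives Firm A strictly more in every remaining row), so Firm B never plays it.
On the remaining 2×2 (Early, Mid vs Aggressive, Neutral):
Let Firm A play Early with probability p. Expected payoff against Aggressive: 8p + 0(1−p) = 8p; against Neutral: 6p + 8(1−p) = −2p + 8.
Setting these equal: 8p = −2p + 8 ⇒ 10p = 8 ⇒ p = 4/5, and the value is (8)·(4/5) = 32/5.
For Firm B: with q = P(Aggressive), equating Early's and Mid's payoffs gives 2q + 6 = −8q + 8 ⇒ q = 1/5.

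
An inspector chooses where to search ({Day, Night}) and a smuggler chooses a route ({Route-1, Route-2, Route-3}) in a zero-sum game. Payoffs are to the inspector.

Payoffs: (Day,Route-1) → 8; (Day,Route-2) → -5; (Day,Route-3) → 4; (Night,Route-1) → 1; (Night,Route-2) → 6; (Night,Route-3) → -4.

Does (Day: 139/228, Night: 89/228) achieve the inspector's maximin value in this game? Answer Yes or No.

No

Against Route-1 this mix gives (139/228)·8 + (89/228)·1 = 1201/228.
Against Route-2 this mix gives (139/228)·(-5) + (89/228)·6 = -161/228.
Against Route-3 this mix gives (139/228)·4 + (89/228)·(-4) = 50/57.
The smuggler will play Route-2, holding the inspector to -161/228. Shifting weight toward the row that does better against Route-2 would raise this floor (the equalizing mix achieves 4/19 against both Route-2 and Route-3), so the proposed strategy is not optimal.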